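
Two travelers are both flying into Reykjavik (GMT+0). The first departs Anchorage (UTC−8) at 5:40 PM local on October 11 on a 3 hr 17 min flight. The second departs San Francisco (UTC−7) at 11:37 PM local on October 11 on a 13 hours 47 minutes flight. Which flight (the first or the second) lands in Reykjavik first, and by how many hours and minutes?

Flight 1 in UTC: 5:40 PM + 8:00 = 1:40 AM on Oct 12.
+3 hours 17 minutes → arrive 4:57 AM UTC on Oct 12.
Flight 2 in UTC: 11:37 PM + 7:00 = 6:37 AM on Oct 12.
+13 hours and 47 minutes → arrive 8:24 PM UTC on Oct 12.
Flight 1 lands earlier by 15 hours 27 minutes.

the first, by 15 hours 27 minutes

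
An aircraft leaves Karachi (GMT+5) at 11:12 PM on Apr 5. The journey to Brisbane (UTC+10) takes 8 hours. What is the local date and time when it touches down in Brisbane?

Convert departure to UTC: 11:12 PM − 5:00 = 6:12 PM UTC on Apr 5.
Add 8 hours travel time → 2:12 AM UTC (Apr 6).
Brisbane is UTC+10:00, so local arrival = 2:12 AM + 10:00 = 12:12 PM on Apr 6.

12:12 PM on April 6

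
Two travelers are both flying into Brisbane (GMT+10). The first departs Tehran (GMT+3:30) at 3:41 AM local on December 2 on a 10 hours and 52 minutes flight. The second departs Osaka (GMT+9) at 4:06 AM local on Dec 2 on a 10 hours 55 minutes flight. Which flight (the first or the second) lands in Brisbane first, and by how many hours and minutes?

Flight 1 in UTC: 3:41 AM − 3:30 = 12:11 AM on Dec 2.
+10 hours and 52 minutes → arrive 11:03 AM UTC on Dec 2.
Flight 2 in UTC: 4:06 AM − 9:00 = 7:06 PM on Dec 1.
+10 hours and 55 minutes → arrive 6:01 AM UTC on Dec 2.
Flight 2 lands earlier by 5 hours 2 minutes.

the second, by 5 hours 2 minutes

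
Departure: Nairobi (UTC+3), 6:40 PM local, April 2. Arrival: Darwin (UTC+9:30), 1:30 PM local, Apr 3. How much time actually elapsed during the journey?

Departure in UTC: 6:40 PM − 3:00 = 3:40 PM on Apr 2.
Arrival in UTC: 1:30 PM − 9:30 = 4:00 AM on Apr 3.
Elapsed = 4:00 AM − 3:40 PM (+1 day) = 12 hours 20 minutes.

12 hours 20 minutes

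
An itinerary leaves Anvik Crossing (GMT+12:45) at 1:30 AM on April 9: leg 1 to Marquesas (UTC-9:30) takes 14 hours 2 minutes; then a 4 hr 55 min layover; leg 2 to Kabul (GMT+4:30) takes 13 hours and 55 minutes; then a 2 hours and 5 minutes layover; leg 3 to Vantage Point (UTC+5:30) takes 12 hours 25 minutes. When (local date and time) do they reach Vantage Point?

Convert departure to UTC: 1:30 AM − 12:45 = 12:45 PM UTC on Apr 8.
Add 14 hours 2 minutes leg 1 → 2:47 AM UTC (Apr 9).
Add 4 hours and 55 minutes layover in Marquesas → 7:42 AM UTC.
Add 13 hours and 55 minutes leg 2 → 9:37 PM UTC.
Add 2 hours 5 minutes layover in Kabul → 11:42 PM UTC.
Add 12 hours and 25 minutes leg 3 → 12:07 PM UTC (Apr 10).
Vantage Point is UTC+5:30, so local arrival = 12:07 PM + 5:30 = 5:37 PM on Apr 10.

5:37 PM on April 10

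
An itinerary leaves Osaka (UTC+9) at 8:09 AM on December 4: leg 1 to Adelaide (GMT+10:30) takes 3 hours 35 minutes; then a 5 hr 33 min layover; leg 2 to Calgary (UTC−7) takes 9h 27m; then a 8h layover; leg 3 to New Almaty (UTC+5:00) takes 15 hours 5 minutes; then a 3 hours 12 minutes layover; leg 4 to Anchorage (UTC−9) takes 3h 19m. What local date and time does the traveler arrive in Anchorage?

2:20 PM on December 5

Convert departure to UTC: 8:09 AM − 9:00 = 11:09 PM UTC on Dec 3.
Add 3 hours and 35 minutes leg 1 → 2:44 AM UTC (Dec 4).
Add 5 hours 33 minutes layover in Adelaide → 8:17 AM UTC.
Add 9 hours 27 minutes leg 2 → 5:44 PM UTC.
Add 8 hours layover in Calgary → 1:44 AM UTC (Dec 5).
Add 15 hours 5 minutes leg 3 → 4:49 PM UTC.
Add 3 hours and 12 minutes layover in New Almaty → 8:01 PM UTC.
Add 3 hours 19 minutes leg 4 → 11:20 PM UTC.
Anchorage is UTC−9:00, so local arrival = 11:20 PM − 9:00 = 2:20 PM on Dec 5.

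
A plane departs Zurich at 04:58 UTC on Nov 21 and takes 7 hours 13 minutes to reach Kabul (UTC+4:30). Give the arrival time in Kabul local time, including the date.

16:41 on November 21

Departure is given in UTC: 04:58 on Nov 21.
Add 7 hours 13 minutes → 12:11 UTC.
Kabul is UTC+4:30: 12:11 + 4:30 = 16:41 on Nov 21.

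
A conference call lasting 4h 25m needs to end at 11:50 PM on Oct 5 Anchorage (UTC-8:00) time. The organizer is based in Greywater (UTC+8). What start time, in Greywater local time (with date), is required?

11:25 AM on Oct 6

Target end time in UTC: 11:50 PM + 8:00 = 7:50 AM on Oct 6.
Subtract 4 hours and 25 minutes → start 3:25 AM UTC on Oct 6.
Greywater is UTC+8:00: 3:25 AM + 8:00 = 11:25 AM on Oct 6.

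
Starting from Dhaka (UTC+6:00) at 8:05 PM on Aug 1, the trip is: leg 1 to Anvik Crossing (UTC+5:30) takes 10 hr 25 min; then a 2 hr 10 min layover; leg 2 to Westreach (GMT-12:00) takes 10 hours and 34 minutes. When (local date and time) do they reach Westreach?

1:14 AM on August 2

Convert departure to UTC: 8:05 PM − 6:00 = 2:05 PM UTC on Aug 1.
Add 10 hours and 25 minutes leg 1 → 12:30 AM UTC (Aug 2).
Add 2 hours 10 minutes layover in Anvik Crossing → 2:40 AM UTC.
Add 10 hours 34 minutes leg 2 → 1:14 PM UTC.
Westreach is UTC−12:00, so local arrival = 1:14 PM − 12:00 = 1:14 AM on Aug 2.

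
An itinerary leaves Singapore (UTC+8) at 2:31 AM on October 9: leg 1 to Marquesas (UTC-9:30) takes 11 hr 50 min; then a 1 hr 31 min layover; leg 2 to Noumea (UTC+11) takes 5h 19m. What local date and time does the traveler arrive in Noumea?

Convert departure to UTC: 2:31 AM − 8:00 = 6:31 PM UTC on Oct 8.
Add 11 hours and 50 minutes leg 1 → 6:21 AM UTC (Oct 9).
Add 1 hour 31 minutes layover in Marquesas → 7:52 AM UTC.
Add 5 hours and 19 minutes leg 2 → 1:11 PM UTC.
Noumea is UTC+11:00, so local arrival = 1:11 PM + 11:00 = 12:11 AM on Oct 10.

12:11 AM on Oct 10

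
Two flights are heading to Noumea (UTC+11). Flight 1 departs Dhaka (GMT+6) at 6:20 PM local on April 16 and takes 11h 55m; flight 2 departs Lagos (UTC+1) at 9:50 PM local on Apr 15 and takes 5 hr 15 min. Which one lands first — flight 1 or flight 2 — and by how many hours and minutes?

the second, by 22 hours 10 minutes

Flight 1 in UTC: 6:20 PM − 6:00 = 12:20 PM on Apr 16.
+11 hours and 55 minutes → arrive 12:15 AM UTC on Apr 17.
Flight 2 in UTC: 9:50 PM − 1:00 = 8:50 PM on Apr 15.
+5 hours and 15 minutes → arrive 2:05 AM UTC on Apr 16.
Flight 2 lands earlier by 22 hours 10 minutes.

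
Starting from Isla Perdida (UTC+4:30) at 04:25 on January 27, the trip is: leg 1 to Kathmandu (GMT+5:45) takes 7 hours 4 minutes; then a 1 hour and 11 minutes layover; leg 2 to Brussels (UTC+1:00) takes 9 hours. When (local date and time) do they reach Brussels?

18:10 on Jan 27

Convert departure to UTC: 04:25 − 4:30 = 23:55 UTC on Jan 26.
Add 7 hours 4 minutes leg 1 → 06:59 UTC (Jan 27).
Add 1 hour and 11 minutes layover in Kathmandu → 08:10 UTC.
Add 9 hours leg 2 → 17:10 UTC.
Brussels is UTC+1:00, so local arrival = 17:10 + 1:00 = 18:10 on Jan 27.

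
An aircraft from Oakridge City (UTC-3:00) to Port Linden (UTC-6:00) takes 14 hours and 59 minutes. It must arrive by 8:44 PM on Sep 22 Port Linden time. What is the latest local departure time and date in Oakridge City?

Target arrival in UTC: 8:44 PM + 6:00 = 2:44 AM on Sep 23.
Subtract 14 hours 59 minutes → departure 11:45 AM UTC on Sep 22.
Oakridge City is UTC−3:00: 11:45 AM − 3:00 = 8:45 AM on Sep 22.

8:45 AM on Sep 22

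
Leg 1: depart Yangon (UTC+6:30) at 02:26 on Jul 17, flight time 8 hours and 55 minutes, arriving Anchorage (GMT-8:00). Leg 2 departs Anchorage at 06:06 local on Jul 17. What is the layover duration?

Convert departure to UTC: 02:26 − 6:30 = 19:56 UTC on Jul 16.
Add 8 hours 55 minutes flight time → 04:51 UTC (Jul 17).
Anchorage is UTC−8:00, so local arrival = 04:51 − 8:00 = 20:51 on Jul 16.
Layover = 06:06 − 20:51 (+1 day) = 9 hours 15 minutes.

9 hours 15 minutes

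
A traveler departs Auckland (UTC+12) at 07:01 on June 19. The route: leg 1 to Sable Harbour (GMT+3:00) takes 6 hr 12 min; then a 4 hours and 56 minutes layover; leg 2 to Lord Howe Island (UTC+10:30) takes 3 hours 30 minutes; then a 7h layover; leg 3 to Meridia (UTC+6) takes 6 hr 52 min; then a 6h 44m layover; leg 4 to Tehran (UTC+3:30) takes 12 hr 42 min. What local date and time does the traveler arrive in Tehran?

Convert departure to UTC: 07:01 − 12:00 = 19:01 UTC on Jun 18.
Add 6 hours 12 minutes leg 1 → 01:13 UTC (Jun 19).
Add 4 hours 56 minutes layover in Sable Harbour → 06:09 UTC.
Add 3 hours and 30 minutes leg 2 → 09:39 UTC.
Add 7 hours layover in Lord Howe Island → 16:39 UTC.
Add 6 hours and 52 minutes leg 3 → 23:31 UTC.
Add 6 hours and 44 minutes layover in Meridia → 06:15 UTC (Jun 20).
Add 12 hours and 42 minutes leg 4 → 18:57 UTC.
Tehran is UTC+3:30, so local arrival = 18:57 + 3:30 = 22:27 on Jun 20.

22:27 on June 20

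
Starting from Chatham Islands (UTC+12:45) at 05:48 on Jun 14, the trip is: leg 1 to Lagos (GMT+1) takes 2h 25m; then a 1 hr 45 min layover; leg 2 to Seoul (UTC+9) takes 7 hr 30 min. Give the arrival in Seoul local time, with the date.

13:43 on June 14

Convert departure to UTC: 05:48 − 12:45 = 17:03 UTC on Jun 13.
Add 2 hours and 25 minutes leg 1 → 19:28 UTC.
Add 1 hour 45 minutes layover in Lagos → 21:13 UTC.
Add 7 hours and 30 minutes leg 2 → 04:43 UTC (Jun 14).
Seoul is UTC+9:00, so local arrival = 04:43 + 9:00 = 13:43 on Jun 14.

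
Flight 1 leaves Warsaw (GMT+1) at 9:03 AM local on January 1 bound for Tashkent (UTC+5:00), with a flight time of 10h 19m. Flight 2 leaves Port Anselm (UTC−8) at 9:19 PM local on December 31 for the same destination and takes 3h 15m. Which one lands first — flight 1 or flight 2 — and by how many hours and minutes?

Flight 1 in UTC: 9:03 AM − 1:00 = 8:03 AM on Jan 1.
+10 hours 19 minutes → arrive 6:22 PM UTC on Jan 1.
Flight 2 in UTC: 9:19 PM + 8:00 = 5:19 AM on Jan 1.
+3 hours and 15 minutes → arrive 8:34 AM UTC on Jan 1.
Flight 2 lands earlier by 9 hours 48 minutes.

the second, by 9 hours 48 minutes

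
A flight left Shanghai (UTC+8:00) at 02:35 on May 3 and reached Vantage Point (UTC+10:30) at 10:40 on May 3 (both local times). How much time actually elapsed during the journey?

5 hours 35 minutes

Departure in UTC: 02:35 − 8:00 = 18:35 on May 2.
Arrival in UTC: 10:40 − 10:30 = 00:10 on May 3.
Elapsed = 00:10 − 18:35 (+1 day) = 5 hours 35 minutes.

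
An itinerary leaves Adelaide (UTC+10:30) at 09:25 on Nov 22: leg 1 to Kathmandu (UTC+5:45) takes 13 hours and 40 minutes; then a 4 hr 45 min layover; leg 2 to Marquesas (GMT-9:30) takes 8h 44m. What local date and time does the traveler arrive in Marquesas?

Convert departure to UTC: 09:25 − 10:30 = 22:55 UTC on Nov 21.
Add 13 hours and 40 minutes leg 1 → 12:35 UTC (Nov 22).
Add 4 hours 45 minutes layover in Kathmandu → 17:20 UTC.
Add 8 hours and 44 minutes leg 2 → 02:04 UTC (Nov 23).
Marquesas is UTC−9:30, so local arrival = 02:04 − 9:30 = 16:34 on Nov 22.

16:34 on November 22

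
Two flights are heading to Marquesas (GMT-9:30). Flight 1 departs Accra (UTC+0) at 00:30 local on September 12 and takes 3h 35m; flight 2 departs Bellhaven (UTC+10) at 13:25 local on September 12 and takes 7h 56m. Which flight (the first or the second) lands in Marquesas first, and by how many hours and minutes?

the first, by 7 hours 16 minutes

Flight 1 departs at 00:30 UTC (Sep 12).
+3 hours and 35 minutes → arrive 04:05 UTC on Sep 12.
Flight 2 in UTC: 13:25 − 10:00 = 03:25 on Sep 12.
+7 hours and 56 minutes → arrive 11:21 UTC on Sep 12.
Flight 1 lands earlier by 7 hours 16 minutes.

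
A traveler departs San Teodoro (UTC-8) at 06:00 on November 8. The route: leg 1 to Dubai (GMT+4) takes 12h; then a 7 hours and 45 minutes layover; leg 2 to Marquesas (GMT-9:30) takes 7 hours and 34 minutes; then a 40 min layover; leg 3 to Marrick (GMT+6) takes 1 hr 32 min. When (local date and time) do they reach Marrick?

Convert departure to UTC: 06:00 + 8:00 = 14:00 UTC on Nov 8.
Add 12 hours leg 1 → 02:00 UTC (Nov 9).
Add 7 hours and 45 minutes layover in Dubai → 09:45 UTC.
Add 7 hours and 34 minutes leg 2 → 17:19 UTC.
Add 40 minutes layover in Marquesas → 17:59 UTC.
Add 1 hour and 32 minutes leg 3 → 19:31 UTC.
Marrick is UTC+6:00, so local arrival = 19:31 + 6:00 = 01:31 on Nov 10.

01:31 on November 10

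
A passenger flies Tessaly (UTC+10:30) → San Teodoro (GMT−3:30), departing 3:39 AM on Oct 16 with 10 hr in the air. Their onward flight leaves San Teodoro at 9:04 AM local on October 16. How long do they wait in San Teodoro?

Convert departure to UTC: 3:39 AM − 10:30 = 5:09 PM UTC on Oct 15.
Add 10 hours flight time → 3:09 AM UTC (Oct 16).
San Teodoro is UTC−3:30, so local arrival = 3:09 AM − 3:30 = 11:39 PM on Oct 15.
Layover = 9:04 AM − 11:39 PM (+1 day) = 9 hours 25 minutes.

9 hours 25 minutes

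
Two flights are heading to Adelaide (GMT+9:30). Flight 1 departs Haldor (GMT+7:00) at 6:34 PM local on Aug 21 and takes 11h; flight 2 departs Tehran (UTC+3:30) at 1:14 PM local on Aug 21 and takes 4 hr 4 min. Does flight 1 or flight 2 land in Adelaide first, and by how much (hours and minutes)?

Flight 1 in UTC: 6:34 PM − 7:00 = 11:34 AM on Aug 21.
+11 hours → arrive 10:34 PM UTC on Aug 21.
Flight 2 in UTC: 1:14 PM − 3:30 = 9:44 AM on Aug 21.
+4 hours 4 minutes → arrive 1:48 PM UTC on Aug 21.
Flight 2 lands earlier by 8 hours 46 minutes.

the second, by 8 hours 46 minutes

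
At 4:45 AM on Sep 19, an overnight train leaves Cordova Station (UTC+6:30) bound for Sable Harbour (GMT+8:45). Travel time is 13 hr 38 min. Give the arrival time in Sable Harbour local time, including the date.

8:38 PM on Sep 19

Convert departure to UTC: 4:45 AM − 6:30 = 10:15 PM UTC on Sep 18.
Add 13 hours and 38 minutes travel time → 11:53 AM UTC (Sep 19).
Sable Harbour is UTC+8:45, so local arrival = 11:53 AM + 8:45 = 8:38 PM on Sep 19.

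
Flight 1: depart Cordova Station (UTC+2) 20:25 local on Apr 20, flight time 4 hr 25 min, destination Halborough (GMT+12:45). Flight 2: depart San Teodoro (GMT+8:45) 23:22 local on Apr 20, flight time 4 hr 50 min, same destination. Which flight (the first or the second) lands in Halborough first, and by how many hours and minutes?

Flight 1 in UTC: 20:25 − 2:00 = 18:25 on Apr 20.
+4 hours 25 minutes → arrive 22:50 UTC on Apr 20.
Flight 2 in UTC: 23:22 − 8:45 = 14:37 on Apr 20.
+4 hours and 50 minutes → arrive 19:27 UTC on Apr 20.
Flight 2 lands earlier by 3 hours 23 minutes.

the second, by 3 hours 23 minutes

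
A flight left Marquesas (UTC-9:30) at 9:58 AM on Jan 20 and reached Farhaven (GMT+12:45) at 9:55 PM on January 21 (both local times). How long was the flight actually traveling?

13 hours 42 minutes

Departure in UTC: 9:58 AM + 9:30 = 7:28 PM on Jan 20.
Arrival in UTC: 9:55 PM − 12:45 = 9:10 AM on Jan 21.
Elapsed = 9:10 AM − 7:28 PM (+1 day) = 13 hours 42 minutes.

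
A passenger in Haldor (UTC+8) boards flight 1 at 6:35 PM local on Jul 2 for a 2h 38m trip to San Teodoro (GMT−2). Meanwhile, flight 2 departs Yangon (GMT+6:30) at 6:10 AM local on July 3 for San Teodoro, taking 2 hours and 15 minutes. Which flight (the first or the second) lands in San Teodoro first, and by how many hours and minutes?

the first, by 12 hours 42 minutes

Flight 1 in UTC: 6:35 PM − 8:00 = 10:35 AM on Jul 2.
+2 hours and 38 minutes → arrive 1:13 PM UTC on Jul 2.
Flight 2 in UTC: 6:10 AM − 6:30 = 11:40 PM on Jul 2.
+2 hours and 15 minutes → arrive 1:55 AM UTC on Jul 3.
Flight 1 lands earlier by 12 hours 42 minutes.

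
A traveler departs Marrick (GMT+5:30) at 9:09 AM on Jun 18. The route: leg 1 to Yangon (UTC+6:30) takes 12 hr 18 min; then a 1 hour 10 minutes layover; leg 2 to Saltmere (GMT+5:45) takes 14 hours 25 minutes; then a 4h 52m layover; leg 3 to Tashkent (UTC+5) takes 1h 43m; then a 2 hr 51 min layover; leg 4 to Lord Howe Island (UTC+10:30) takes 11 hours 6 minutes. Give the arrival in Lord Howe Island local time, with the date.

Convert departure to UTC: 9:09 AM − 5:30 = 3:39 AM UTC on Jun 18.
Add 12 hours 18 minutes leg 1 → 3:57 PM UTC.
Add 1 hour and 10 minutes layover in Yangon → 5:07 PM UTC.
Add 14 hours 25 minutes leg 2 → 7:32 AM UTC (Jun 19).
Add 4 hours 52 minutes layover in Saltmere → 12:24 PM UTC.
Add 1 hour 43 minutes leg 3 → 2:07 PM UTC.
Add 2 hours 51 minutes layover in Tashkent → 4:58 PM UTC.
Add 11 hours 6 minutes leg 4 → 4:04 AM UTC (Jun 20).
Lord Howe Island is UTC+10:30, so local arrival = 4:04 AM + 10:30 = 2:34 PM on Jun 20.

2:34 PM on June 20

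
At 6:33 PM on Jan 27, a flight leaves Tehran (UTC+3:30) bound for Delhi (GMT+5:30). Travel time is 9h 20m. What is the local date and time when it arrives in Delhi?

5:53 AM on January 28

Convert departure to UTC: 6:33 PM − 3:30 = 3:03 PM UTC on Jan 27.
Add 9 hours 20 minutes travel time → 12:23 AM UTC (Jan 28).
Delhi is UTC+5:30, so local arrival = 12:23 AM + 5:30 = 5:53 AM on Jan 28.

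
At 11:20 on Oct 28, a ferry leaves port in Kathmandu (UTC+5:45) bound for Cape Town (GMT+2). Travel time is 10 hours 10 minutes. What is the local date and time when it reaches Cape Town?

Convert departure to UTC: 11:20 − 5:45 = 05:35 UTC on Oct 28.
Add 10 hours and 10 minutes travel time → 15:45 UTC.
Cape Town is UTC+2:00, so local arrival = 15:45 + 2:00 = 17:45 on Oct 28.

17:45 on Oct 28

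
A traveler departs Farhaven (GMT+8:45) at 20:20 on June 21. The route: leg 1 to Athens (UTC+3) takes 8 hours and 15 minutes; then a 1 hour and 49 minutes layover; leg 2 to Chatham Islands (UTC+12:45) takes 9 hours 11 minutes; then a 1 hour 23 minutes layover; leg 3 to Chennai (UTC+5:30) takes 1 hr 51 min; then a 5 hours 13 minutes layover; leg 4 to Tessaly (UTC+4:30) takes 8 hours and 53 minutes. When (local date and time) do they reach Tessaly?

04:40 on Jun 23

Convert departure to UTC: 20:20 − 8:45 = 11:35 UTC on Jun 21.
Add 8 hours and 15 minutes leg 1 → 19:50 UTC.
Add 1 hour 49 minutes layover in Athens → 21:39 UTC.
Add 9 hours and 11 minutes leg 2 → 06:50 UTC (Jun 22).
Add 1 hour and 23 minutes layover in Chatham Islands → 08:13 UTC.
Add 1 hour and 51 minutes leg 3 → 10:04 UTC.
Add 5 hours and 13 minutes layover in Chennai → 15:17 UTC.
Add 8 hours and 53 minutes leg 4 → 00:10 UTC (Jun 23).
Tessaly is UTC+4:30, so local arrival = 00:10 + 4:30 = 04:40 on Jun 23.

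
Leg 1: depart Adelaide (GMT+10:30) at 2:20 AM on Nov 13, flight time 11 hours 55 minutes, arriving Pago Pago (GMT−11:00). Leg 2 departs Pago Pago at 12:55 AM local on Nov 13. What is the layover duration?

8 hours 10 minutes

Convert departure to UTC: 2:20 AM − 10:30 = 3:50 PM UTC on Nov 12.
Add 11 hours and 55 minutes flight time → 3:45 AM UTC (Nov 13).
Pago Pago is UTC−11:00, so local arrival = 3:45 AM − 11:00 = 4:45 PM on Nov 12.
Layover = 12:55 AM − 4:45 PM (+1 day) = 8 hours 10 minutes.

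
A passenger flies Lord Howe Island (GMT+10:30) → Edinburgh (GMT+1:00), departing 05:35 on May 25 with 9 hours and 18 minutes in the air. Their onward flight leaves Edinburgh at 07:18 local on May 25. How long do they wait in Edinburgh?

Convert departure to UTC: 05:35 − 10:30 = 19:05 UTC on May 24.
Add 9 hours 18 minutes flight time → 04:23 UTC (May 25).
Edinburgh is UTC+1:00, so local arrival = 04:23 + 1:00 = 05:23 on May 25.
Layover = 07:18 − 05:23 = 1 hour 55 minutes.

1 hour 55 minutes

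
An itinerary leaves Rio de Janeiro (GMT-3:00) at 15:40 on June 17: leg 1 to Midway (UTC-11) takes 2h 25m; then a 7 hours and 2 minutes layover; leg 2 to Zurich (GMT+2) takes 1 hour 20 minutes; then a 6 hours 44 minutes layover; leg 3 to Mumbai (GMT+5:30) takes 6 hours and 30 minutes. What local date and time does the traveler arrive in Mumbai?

00:11 on Jun 19

Convert departure to UTC: 15:40 + 3:00 = 18:40 UTC on Jun 17.
Add 2 hours 25 minutes leg 1 → 21:05 UTC.
Add 7 hours 2 minutes layover in Midway → 04:07 UTC (Jun 18).
Add 1 hour and 20 minutes leg 2 → 05:27 UTC.
Add 6 hours and 44 minutes layover in Zurich → 12:11 UTC.
Add 6 hours and 30 minutes leg 3 → 18:41 UTC.
Mumbai is UTC+5:30, so local arrival = 18:41 + 5:30 = 00:11 on Jun 19.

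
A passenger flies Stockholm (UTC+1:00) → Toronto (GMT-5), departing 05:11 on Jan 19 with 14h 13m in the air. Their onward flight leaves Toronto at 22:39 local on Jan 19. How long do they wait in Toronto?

9 hours 15 minutes

Convert departure to UTC: 05:11 − 1:00 = 04:11 UTC on Jan 19.
Add 14 hours 13 minutes flight time → 18:24 UTC.
Toronto is UTC−5:00, so local arrival = 18:24 − 5:00 = 13:24 on Jan 19.
Layover = 22:39 − 13:24 = 9 hours 15 minutes.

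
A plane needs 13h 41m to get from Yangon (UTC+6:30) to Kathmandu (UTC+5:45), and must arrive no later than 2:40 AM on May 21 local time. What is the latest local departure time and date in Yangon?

1:44 PM on May 20

Target arrival in UTC: 2:40 AM − 5:45 = 8:55 PM on May 20.
Subtract 13 hours 41 minutes → departure 7:14 AM UTC on May 20.
Yangon is UTC+6:30: 7:14 AM + 6:30 = 1:44 PM on May 20.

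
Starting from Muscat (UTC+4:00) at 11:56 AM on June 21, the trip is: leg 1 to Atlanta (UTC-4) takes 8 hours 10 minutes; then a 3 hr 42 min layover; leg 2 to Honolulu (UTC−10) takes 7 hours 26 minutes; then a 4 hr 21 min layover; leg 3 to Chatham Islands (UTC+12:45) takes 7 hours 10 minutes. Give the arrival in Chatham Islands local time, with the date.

Convert departure to UTC: 11:56 AM − 4:00 = 7:56 AM UTC on Jun 21.
Add 8 hours and 10 minutes leg 1 → 4:06 PM UTC.
Add 3 hours 42 minutes layover in Atlanta → 7:48 PM UTC.
Add 7 hours 26 minutes leg 2 → 3:14 AM UTC (Jun 22).
Add 4 hours and 21 minutes layover in Honolulu → 7:35 AM UTC.
Add 7 hours and 10 minutes leg 3 → 2:45 PM UTC.
Chatham Islands is UTC+12:45, so local arrival = 2:45 PM + 12:45 = 3:30 AM on Jun 23.

3:30 AM on Jun 23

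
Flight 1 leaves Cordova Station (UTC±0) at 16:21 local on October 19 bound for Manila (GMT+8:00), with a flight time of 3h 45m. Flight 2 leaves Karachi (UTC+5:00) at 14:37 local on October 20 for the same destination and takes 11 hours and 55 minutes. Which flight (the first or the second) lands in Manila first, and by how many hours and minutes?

the first, by 25 hours 26 minutes

Flight 1 departs at 16:21 UTC (Oct 19).
+3 hours and 45 minutes → arrive 20:06 UTC on Oct 19.
Flight 2 in UTC: 14:37 − 5:00 = 09:37 on Oct 20.
+11 hours 55 minutes → arrive 21:32 UTC on Oct 20.
Flight 1 lands earlier by 25 hours 26 minutes.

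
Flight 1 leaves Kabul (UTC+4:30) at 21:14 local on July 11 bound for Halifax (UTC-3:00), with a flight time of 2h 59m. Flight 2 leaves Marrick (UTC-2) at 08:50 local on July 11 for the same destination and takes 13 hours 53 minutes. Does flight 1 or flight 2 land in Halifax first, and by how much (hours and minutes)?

Flight 1 in UTC: 21:14 − 4:30 = 16:44 on Jul 11.
+2 hours and 59 minutes → arrive 19:43 UTC on Jul 11.
Flight 2 in UTC: 08:50 + 2:00 = 10:50 on Jul 11.
+13 hours 53 minutes → arrive 00:43 UTC on Jul 12.
Flight 1 lands earlier by 5 hours.

the first, by 5 hours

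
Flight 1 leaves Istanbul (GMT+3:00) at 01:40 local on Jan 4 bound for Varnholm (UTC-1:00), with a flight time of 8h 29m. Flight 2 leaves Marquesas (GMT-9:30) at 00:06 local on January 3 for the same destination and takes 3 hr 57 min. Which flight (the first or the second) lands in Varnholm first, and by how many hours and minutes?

the second, by 17 hours 36 minutes

Flight 1 in UTC: 01:40 − 3:00 = 22:40 on Jan 3.
+8 hours and 29 minutes → arrive 07:09 UTC on Jan 4.
Flight 2 in UTC: 00:06 + 9:30 = 09:36 on Jan 3.
+3 hours 57 minutes → arrive 13:33 UTC on Jan 3.
Flight 2 lands earlier by 17 hours 36 minutes.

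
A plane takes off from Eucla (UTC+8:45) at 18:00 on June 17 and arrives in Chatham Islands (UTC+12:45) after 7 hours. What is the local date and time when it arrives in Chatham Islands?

05:00 on Jun 18

Chatham Islands is 4:00 ahead of Eucla.
After 7 hours it is 01:00 (Jun 18) in Eucla.
Shift by the zone difference: 01:00 + 4:00 = 05:00 on Jun 18 in Chatham Islands.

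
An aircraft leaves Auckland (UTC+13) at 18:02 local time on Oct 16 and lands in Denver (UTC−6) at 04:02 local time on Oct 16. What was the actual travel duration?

5 hours

Departure in UTC: 18:02 − 13:00 = 05:02 on Oct 16.
Arrival in UTC: 04:02 + 6:00 = 10:02 on Oct 16.
Elapsed = 10:02 − 05:02 = 5 hours.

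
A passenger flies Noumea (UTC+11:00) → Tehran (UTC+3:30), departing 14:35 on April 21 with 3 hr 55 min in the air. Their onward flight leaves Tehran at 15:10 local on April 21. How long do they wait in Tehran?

4 hours 10 minutes

Convert departure to UTC: 14:35 − 11:00 = 03:35 UTC on Apr 21.
Add 3 hours and 55 minutes flight time → 07:30 UTC.
Tehran is UTC+3:30, so local arrival = 07:30 + 3:30 = 11:00 on Apr 21.
Layover = 15:10 − 11:00 = 4 hours 10 minutes.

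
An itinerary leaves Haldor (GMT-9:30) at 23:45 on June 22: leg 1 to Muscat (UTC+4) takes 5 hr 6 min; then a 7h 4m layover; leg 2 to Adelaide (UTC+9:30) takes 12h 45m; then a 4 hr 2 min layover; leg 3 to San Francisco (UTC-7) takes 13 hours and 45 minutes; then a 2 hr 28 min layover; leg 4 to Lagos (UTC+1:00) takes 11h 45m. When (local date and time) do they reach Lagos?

Convert departure to UTC: 23:45 + 9:30 = 09:15 UTC on Jun 23.
Add 5 hours and 6 minutes leg 1 → 14:21 UTC.
Add 7 hours and 4 minutes layover in Muscat → 21:25 UTC.
Add 12 hours 45 minutes leg 2 → 10:10 UTC (Jun 24).
Add 4 hours and 2 minutes layover in Adelaide → 14:12 UTC.
Add 13 hours 45 minutes leg 3 → 03:57 UTC (Jun 25).
Add 2 hours and 28 minutes layover in San Francisco → 06:25 UTC.
Add 11 hours and 45 minutes leg 4 → 18:10 UTC.
Lagos is UTC+1:00, so local arrival = 18:10 + 1:00 = 19:10 on Jun 25.

19:10 on Jun 25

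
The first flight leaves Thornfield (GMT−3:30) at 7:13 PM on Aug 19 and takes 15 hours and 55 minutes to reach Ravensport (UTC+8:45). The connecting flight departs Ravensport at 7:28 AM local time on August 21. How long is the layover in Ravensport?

Convert departure to UTC: 7:13 PM + 3:30 = 10:43 PM UTC on Aug 19.
Add 15 hours 55 minutes flight time → 2:38 PM UTC (Aug 20).
Ravensport is UTC+8:45, so local arrival = 2:38 PM + 8:45 = 11:23 PM on Aug 20.
Layover = 7:28 AM − 11:23 PM (+1 day) = 8 hours 5 minutes.

8 hours 5 minutes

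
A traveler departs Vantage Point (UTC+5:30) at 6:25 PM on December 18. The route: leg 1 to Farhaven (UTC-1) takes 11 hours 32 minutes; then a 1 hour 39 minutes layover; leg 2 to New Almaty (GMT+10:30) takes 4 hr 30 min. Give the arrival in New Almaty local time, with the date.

Convert departure to UTC: 6:25 PM − 5:30 = 12:55 PM UTC on Dec 18.
Add 11 hours and 32 minutes leg 1 → 12:27 AM UTC (Dec 19).
Add 1 hour and 39 minutes layover in Farhaven → 2:06 AM UTC.
Add 4 hours and 30 minutes leg 2 → 6:36 AM UTC.
New Almaty is UTC+10:30, so local arrival = 6:36 AM + 10:30 = 5:06 PM on Dec 19.

5:06 PM on December 19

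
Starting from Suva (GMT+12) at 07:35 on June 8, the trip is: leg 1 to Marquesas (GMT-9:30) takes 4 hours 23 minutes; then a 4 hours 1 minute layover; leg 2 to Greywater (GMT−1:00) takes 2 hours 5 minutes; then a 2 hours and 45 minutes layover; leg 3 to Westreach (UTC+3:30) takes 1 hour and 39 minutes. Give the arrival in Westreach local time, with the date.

Convert departure to UTC: 07:35 − 12:00 = 19:35 UTC on Jun 7.
Add 4 hours and 23 minutes leg 1 → 23:58 UTC.
Add 4 hours 1 minute layover in Marquesas → 03:59 UTC (Jun 8).
Add 2 hours 5 minutes leg 2 → 06:04 UTC.
Add 2 hours 45 minutes layover in Greywater → 08:49 UTC.
Add 1 hour 39 minutes leg 3 → 10:28 UTC.
Westreach is UTC+3:30, so local arrival = 10:28 + 3:30 = 13:58 on Jun 8.

13:58 on Jun 8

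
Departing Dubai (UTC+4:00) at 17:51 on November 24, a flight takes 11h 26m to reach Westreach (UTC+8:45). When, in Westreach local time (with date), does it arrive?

Convert departure to UTC: 17:51 − 4:00 = 13:51 UTC on Nov 24.
Add 11 hours and 26 minutes travel time → 01:17 UTC (Nov 25).
Westreach is UTC+8:45, so local arrival = 01:17 + 8:45 = 10:02 on Nov 25.

10:02 on November 25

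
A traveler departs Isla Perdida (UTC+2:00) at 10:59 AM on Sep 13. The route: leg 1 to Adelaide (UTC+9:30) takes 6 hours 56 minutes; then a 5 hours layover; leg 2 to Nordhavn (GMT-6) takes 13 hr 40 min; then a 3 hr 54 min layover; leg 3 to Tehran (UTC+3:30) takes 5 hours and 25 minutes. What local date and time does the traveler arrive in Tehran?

11:24 PM on September 14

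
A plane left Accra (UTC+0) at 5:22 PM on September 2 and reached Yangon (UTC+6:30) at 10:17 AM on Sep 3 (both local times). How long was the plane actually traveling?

Departure is already UTC: 5:22 PM on Sep 2.
Arrival in UTC: 10:17 AM − 6:30 = 3:47 AM on Sep 3.
Elapsed = 3:47 AM − 5:22 PM (+1 day) = 10 hours 25 minutes.

10 hours 25 minutes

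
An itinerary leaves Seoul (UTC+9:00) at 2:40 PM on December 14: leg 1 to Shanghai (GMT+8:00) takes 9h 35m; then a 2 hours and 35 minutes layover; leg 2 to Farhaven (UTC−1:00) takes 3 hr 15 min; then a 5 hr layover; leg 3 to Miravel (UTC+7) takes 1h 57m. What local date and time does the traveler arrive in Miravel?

Convert departure to UTC: 2:40 PM − 9:00 = 5:40 AM UTC on Dec 14.
Add 9 hours and 35 minutes leg 1 → 3:15 PM UTC.
Add 2 hours 35 minutes layover in Shanghai → 5:50 PM UTC.
Add 3 hours and 15 minutes leg 2 → 9:05 PM UTC.
Add 5 hours layover in Farhaven → 2:05 AM UTC (Dec 15).
Add 1 hour 57 minutes leg 3 → 4:02 AM UTC.
Miravel is UTC+7:00, so local arrival = 4:02 AM + 7:00 = 11:02 AM on Dec 15.

11:02 AM on December 15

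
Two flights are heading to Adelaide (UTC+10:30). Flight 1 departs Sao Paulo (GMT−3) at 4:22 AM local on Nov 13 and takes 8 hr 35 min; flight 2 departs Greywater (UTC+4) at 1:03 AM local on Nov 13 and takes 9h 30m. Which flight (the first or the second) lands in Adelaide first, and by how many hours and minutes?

Flight 1 in UTC: 4:22 AM + 3:00 = 7:22 AM on Nov 13.
+8 hours and 35 minutes → arrive 3:57 PM UTC on Nov 13.
Flight 2 in UTC: 1:03 AM − 4:00 = 9:03 PM on Nov 12.
+9 hours 30 minutes → arrive 6:33 AM UTC on Nov 13.
Flight 2 lands earlier by 9 hours 24 minutes.

the second, by 9 hours 24 minutes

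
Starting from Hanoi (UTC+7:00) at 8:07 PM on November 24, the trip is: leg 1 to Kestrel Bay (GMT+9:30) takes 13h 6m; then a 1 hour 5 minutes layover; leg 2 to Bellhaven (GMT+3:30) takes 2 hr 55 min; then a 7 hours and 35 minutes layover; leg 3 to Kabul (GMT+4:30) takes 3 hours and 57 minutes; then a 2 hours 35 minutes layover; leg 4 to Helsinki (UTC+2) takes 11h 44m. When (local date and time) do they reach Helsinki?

10:04 AM on November 26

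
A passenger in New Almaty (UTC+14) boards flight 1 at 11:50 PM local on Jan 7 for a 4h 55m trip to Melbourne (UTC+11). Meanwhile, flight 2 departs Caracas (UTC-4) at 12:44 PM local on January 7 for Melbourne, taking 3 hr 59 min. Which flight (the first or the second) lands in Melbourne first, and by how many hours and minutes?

the first, by 5 hours 58 minutes

Flight 1 in UTC: 11:50 PM − 14:00 = 9:50 AM on Jan 7.
+4 hours and 55 minutes → arrive 2:45 PM UTC on Jan 7.
Flight 2 in UTC: 12:44 PM + 4:00 = 4:44 PM on Jan 7.
+3 hours and 59 minutes → arrive 8:43 PM UTC on Jan 7.
Flight 1 lands earlier by 5 hours 58 minutes.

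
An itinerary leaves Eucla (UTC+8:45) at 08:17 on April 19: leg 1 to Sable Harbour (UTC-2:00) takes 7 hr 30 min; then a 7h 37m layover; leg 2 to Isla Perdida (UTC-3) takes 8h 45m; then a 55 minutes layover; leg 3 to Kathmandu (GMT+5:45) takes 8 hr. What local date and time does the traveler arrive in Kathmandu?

14:04 on Apr 20

Convert departure to UTC: 08:17 − 8:45 = 23:32 UTC on Apr 18.
Add 7 hours 30 minutes leg 1 → 07:02 UTC (Apr 19).
Add 7 hours and 37 minutes layover in Sable Harbour → 14:39 UTC.
Add 8 hours and 45 minutes leg 2 → 23:24 UTC.
Add 55 minutes layover in Isla Perdida → 00:19 UTC (Apr 20).
Add 8 hours leg 3 → 08:19 UTC.
Kathmandu is UTC+5:45, so local arrival = 08:19 + 5:45 = 14:04 on Apr 20.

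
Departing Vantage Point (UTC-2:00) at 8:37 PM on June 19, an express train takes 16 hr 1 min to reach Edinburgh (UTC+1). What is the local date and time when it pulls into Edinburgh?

3:38 PM on June 20

Convert departure to UTC: 8:37 PM + 2:00 = 10:37 PM UTC on Jun 19.
Add 16 hours and 1 minute travel time → 2:38 PM UTC (Jun 20).
Edinburgh is UTC+1:00, so local arrival = 2:38 PM + 1:00 = 3:38 PM on Jun 20.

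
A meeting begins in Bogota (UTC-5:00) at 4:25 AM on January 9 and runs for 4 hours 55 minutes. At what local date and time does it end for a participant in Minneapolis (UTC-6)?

8:20 AM on January 9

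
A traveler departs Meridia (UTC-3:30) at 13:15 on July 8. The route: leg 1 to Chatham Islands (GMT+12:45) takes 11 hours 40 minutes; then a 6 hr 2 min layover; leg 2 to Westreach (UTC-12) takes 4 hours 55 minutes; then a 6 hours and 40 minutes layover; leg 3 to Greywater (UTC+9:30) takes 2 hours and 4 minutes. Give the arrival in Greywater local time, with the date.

Convert departure to UTC: 13:15 + 3:30 = 16:45 UTC on Jul 8.
Add 11 hours 40 minutes leg 1 → 04:25 UTC (Jul 9).
Add 6 hours and 2 minutes layover in Chatham Islands → 10:27 UTC.
Add 4 hours 55 minutes leg 2 → 15:22 UTC.
Add 6 hours 40 minutes layover in Westreach → 22:02 UTC.
Add 2 hours 4 minutes leg 3 → 00:06 UTC (Jul 10).
Greywater is UTC+9:30, so local arrival = 00:06 + 9:30 = 09:36 on Jul 10.

09:36 on July 10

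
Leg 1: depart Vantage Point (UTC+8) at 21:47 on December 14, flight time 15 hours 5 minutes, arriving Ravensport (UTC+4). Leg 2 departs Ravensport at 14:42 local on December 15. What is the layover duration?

5 hours 50 minutes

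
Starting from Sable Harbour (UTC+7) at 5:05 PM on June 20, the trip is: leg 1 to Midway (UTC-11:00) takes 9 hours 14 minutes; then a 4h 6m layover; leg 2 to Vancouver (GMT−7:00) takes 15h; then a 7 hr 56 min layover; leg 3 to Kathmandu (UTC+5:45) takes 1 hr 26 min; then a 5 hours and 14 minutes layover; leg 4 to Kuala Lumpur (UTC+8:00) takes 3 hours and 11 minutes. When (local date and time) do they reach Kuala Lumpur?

Convert departure to UTC: 5:05 PM − 7:00 = 10:05 AM UTC on Jun 20.
Add 9 hours 14 minutes leg 1 → 7:19 PM UTC.
Add 4 hours 6 minutes layover in Midway → 11:25 PM UTC.
Add 15 hours leg 2 → 2:25 PM UTC (Jun 21).
Add 7 hours 56 minutes layover in Vancouver → 10:21 PM UTC.
Add 1 hour 26 minutes leg 3 → 11:47 PM UTC.
Add 5 hours and 14 minutes layover in Kathmandu → 5:01 AM UTC (Jun 22).
Add 3 hours 11 minutes leg 4 → 8:12 AM UTC.
Kuala Lumpur is UTC+8:00, so local arrival = 8:12 AM + 8:00 = 4:12 PM on Jun 22.

4:12 PM on June 22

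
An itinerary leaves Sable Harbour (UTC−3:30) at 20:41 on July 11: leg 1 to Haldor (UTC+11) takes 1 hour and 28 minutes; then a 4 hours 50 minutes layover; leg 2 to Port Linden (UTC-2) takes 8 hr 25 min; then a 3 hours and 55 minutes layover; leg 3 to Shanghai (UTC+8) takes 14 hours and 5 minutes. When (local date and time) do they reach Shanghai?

16:54 on Jul 13

Convert departure to UTC: 20:41 + 3:30 = 00:11 UTC on Jul 12.
Add 1 hour and 28 minutes leg 1 → 01:39 UTC.
Add 4 hours 50 minutes layover in Haldor → 06:29 UTC.
Add 8 hours and 25 minutes leg 2 → 14:54 UTC.
Add 3 hours and 55 minutes layover in Port Linden → 18:49 UTC.
Add 14 hours and 5 minutes leg 3 → 08:54 UTC (Jul 13).
Shanghai is UTC+8:00, so local arrival = 08:54 + 8:00 = 16:54 on Jul 13.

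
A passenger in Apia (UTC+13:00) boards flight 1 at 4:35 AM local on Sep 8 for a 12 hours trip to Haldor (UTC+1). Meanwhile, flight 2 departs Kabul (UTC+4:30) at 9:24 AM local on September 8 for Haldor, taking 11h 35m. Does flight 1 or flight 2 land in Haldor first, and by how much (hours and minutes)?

Flight 1 in UTC: 4:35 AM − 13:00 = 3:35 PM on Sep 7.
+12 hours → arrive 3:35 AM UTC on Sep 8.
Flight 2 in UTC: 9:24 AM − 4:30 = 4:54 AM on Sep 8.
+11 hours and 35 minutes → arrive 4:29 PM UTC on Sep 8.
Flight 1 lands earlier by 12 hours 54 minutes.

the first, by 12 hours 54 minutes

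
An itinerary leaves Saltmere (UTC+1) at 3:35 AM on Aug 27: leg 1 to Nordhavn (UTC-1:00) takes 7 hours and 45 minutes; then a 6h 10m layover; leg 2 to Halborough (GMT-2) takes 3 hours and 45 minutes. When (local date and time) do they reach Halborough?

Convert departure to UTC: 3:35 AM − 1:00 = 2:35 AM UTC on Aug 27.
Add 7 hours 45 minutes leg 1 → 10:20 AM UTC.
Add 6 hours and 10 minutes layover in Nordhavn → 4:30 PM UTC.
Add 3 hours and 45 minutes leg 2 → 8:15 PM UTC.
Halborough is UTC−2:00, so local arrival = 8:15 PM − 2:00 = 6:15 PM on Aug 27.

6:15 PM on Aug 27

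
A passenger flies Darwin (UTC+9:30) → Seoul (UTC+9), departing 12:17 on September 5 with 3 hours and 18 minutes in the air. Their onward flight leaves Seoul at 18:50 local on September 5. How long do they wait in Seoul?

3 hours 45 minutes

Convert departure to UTC: 12:17 − 9:30 = 02:47 UTC on Sep 5.
Add 3 hours 18 minutes flight time → 06:05 UTC.
Seoul is UTC+9:00, so local arrival = 06:05 + 9:00 = 15:05 on Sep 5.
Layover = 18:50 − 15:05 = 3 hours 45 minutes.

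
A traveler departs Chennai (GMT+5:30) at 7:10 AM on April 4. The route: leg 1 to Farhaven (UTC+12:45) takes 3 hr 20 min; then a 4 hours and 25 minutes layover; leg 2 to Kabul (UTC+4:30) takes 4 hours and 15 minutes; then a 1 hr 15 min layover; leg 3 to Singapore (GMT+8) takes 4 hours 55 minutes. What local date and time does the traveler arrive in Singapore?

3:50 AM on April 5

Convert departure to UTC: 7:10 AM − 5:30 = 1:40 AM UTC on Apr 4.
Add 3 hours and 20 minutes leg 1 → 5:00 AM UTC.
Add 4 hours and 25 minutes layover in Farhaven → 9:25 AM UTC.
Add 4 hours 15 minutes leg 2 → 1:40 PM UTC.
Add 1 hour and 15 minutes layover in Kabul → 2:55 PM UTC.
Add 4 hours and 55 minutes leg 3 → 7:50 PM UTC.
Singapore is UTC+8:00, so local arrival = 7:50 PM + 8:00 = 3:50 AM on Apr 5.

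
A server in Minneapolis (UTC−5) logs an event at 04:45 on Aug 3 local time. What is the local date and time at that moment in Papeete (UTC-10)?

In UTC: 04:45 + 5:00 = 09:45 on Aug 3.
Papeete is UTC−10:00: 09:45 − 10:00 = 23:45 on Aug 2.

23:45 on August 2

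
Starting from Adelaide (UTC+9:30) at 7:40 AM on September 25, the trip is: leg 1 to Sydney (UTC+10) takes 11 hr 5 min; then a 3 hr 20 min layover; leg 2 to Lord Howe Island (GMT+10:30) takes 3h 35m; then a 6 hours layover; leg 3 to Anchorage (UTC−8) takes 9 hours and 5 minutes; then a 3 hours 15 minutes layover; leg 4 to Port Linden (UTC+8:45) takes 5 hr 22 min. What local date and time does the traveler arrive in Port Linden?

Convert departure to UTC: 7:40 AM − 9:30 = 10:10 PM UTC on Sep 24.
Add 11 hours and 5 minutes leg 1 → 9:15 AM UTC (Sep 25).
Add 3 hours and 20 minutes layover in Sydney → 12:35 PM UTC.
Add 3 hours 35 minutes leg 2 → 4:10 PM UTC.
Add 6 hours layover in Lord Howe Island → 10:10 PM UTC.
Add 9 hours and 5 minutes leg 3 → 7:15 AM UTC (Sep 26).
Add 3 hours and 15 minutes layover in Anchorage → 10:30 AM UTC.
Add 5 hours and 22 minutes leg 4 → 3:52 PM UTC.
Port Linden is UTC+8:45, so local arrival = 3:52 PM + 8:45 = 12:37 AM on Sep 27.

12:37 AM on September 27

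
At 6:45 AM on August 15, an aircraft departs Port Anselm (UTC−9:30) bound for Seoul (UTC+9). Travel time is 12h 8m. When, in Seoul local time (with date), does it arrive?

Convert departure to UTC: 6:45 AM + 9:30 = 4:15 PM UTC on Aug 15.
Add 12 hours 8 minutes travel time → 4:23 AM UTC (Aug 16).
Seoul is UTC+9:00, so local arrival = 4:23 AM + 9:00 = 1:23 PM on Aug 16.

1:23 PM on Aug 16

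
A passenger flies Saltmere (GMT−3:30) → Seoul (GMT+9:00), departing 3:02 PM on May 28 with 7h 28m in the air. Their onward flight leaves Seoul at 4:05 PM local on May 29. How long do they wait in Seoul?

Convert departure to UTC: 3:02 PM + 3:30 = 6:32 PM UTC on May 28.
Add 7 hours and 28 minutes flight time → 2:00 AM UTC (May 29).
Seoul is UTC+9:00, so local arrival = 2:00 AM + 9:00 = 11:00 AM on May 29.
Layover = 4:05 PM − 11:00 AM = 5 hours 5 minutes.

5 hours 5 minutes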